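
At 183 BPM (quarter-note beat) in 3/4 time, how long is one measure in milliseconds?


Reasoning:
Quarter-note beat duration = 60000 / 183 ms
Beats per measure (3/4) = 3
One measure = 3 × 60000 / 183 = 180000 / 183 ms
= 983.6 ms


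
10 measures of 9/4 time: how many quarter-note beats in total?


Solution.
Time signature 9/4: the bottom number 4 means the quarter note gets one count
The top number 9 means 9 quarter-note beats per measure
Total = 9 × 10 measures
= 90 quarter-note beats


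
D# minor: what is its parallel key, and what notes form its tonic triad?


Reasoning:
Parallel keys share the same tonic but differ in mode
D# minor → parallel is D# major
Tonic triad of D# major = D# F## A#
= D# major; triad = D# F## A#


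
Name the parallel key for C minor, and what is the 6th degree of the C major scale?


Let's work it out.
Parallel keys share the same tonic but differ in mode
C minor → parallel is C major
C major scale: C D E F G A B
= C major; 6th degree = A


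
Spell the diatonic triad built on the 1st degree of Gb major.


Let's work it out.
Gb major scale: Gb Ab Bb Cb Db Eb F
Diatonic triad on degree 1 stacks scale notes 1, 3, 5: Gb Bb Db
Gb→Bb = 4 semitones; Gb→Db = 7 semitones → major triad
= Gb Bb Db (major)


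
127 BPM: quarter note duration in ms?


One quarter-note beat = 60000 / BPM = 60000 / 127 ms
Duration = 60000 / 127
= 472.4 ms


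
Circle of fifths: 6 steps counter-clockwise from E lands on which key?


Reasoning:
Each counter-clockwise step moves down a perfect 5th (= up a perfect 4th)
From E: E → A → D → G → C → F → Bb
= Bb


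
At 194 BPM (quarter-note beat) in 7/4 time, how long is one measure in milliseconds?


Quarter-note beat duration = 60000 / 194 ms
Beats per measure (7/4) = 7
One measure = 7 × 60000 / 194 = 420000 / 194 ms
= 2164.9 ms


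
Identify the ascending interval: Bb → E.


Reasoning:
Letter names: B → E spans 4 letter names → a 4th
Semitones: Bb → E = 6 half-steps
A 4th of 6 semitones is an augmented 4th
= augmented 4th


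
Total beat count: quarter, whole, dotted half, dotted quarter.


Reasoning:
Beat values:
  quarter = 1 beat
  whole = 4 beats
  dotted half = 3 beats
  dotted quarter = 1.5 beats
Sum = 1 + 4 + 3 + 1.5
= 9.5 beats


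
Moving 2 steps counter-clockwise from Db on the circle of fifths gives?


Each counter-clockwise step moves down a perfect 5th (= up a perfect 4th)
From Db: Db → F#/Gb → B
= B


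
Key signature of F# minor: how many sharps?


Let's work it out.
Sharp minor keys follow the circle of fifths: A(0), E(1), B(2), F#(3), C#(4), G#(5), D#(6), A#(7)
F# minor has 3 sharps
Order of sharps: F# C# G# D# A# E# B# → first 3: F#, C#, G#
= 3 sharps


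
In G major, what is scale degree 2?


Solution.
Major scale pattern: W-W-H-W-W-W-H (2-2-1-2-2-2-1 semitones)
Starting from G:
  G + 2 semitones → A
  A + 2 semitones → B
  B + 1 semitone → C
  C + 2 semitones → D
  D + 2 semitones → E
  E + 2 semitones → F#
  F# + 1 semitone → G
Scale: G A B C D E F#
Degree 2 = A


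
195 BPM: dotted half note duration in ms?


One quarter-note beat = 60000 / BPM = 60000 / 195 ms
Dotted half note = 3 × quarter note
Duration = 3 × 60000 / 195 = 180000 / 195
= 923.1 ms


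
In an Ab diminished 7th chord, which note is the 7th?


Diminished 7th chord = root + minor 3rd + diminished 5th + diminished 7th
Seventh chords stack in thirds, so the letter names are A-C-E-G
Root: Ab
Minor 3rd above Ab: Cb
Diminished 5th above Ab: Ebb
Diminished 7th above Ab: Gbb
The 7th = Gbb


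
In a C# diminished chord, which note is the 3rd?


Let's work it out.
Diminished triad = root + minor 3rd (3 semitones) + diminished 5th (6 semitones)
A triad on C# stacks thirds, so the chord tones use letter names C-E-G
Root: C#
Minor 3rd above C#: E
Diminished 5th above C#: G
The 3rd = E


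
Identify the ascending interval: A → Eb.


Step by step:
Letter names: A → E spans 5 letter names → a 5th
Semitones: A → Eb = 6 half-steps
A 5th of 6 semitones is a diminished 5th
= diminished 5th


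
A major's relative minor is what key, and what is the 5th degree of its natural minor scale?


Step by step:
The relative minor shares the major's key signature and starts on its 6th degree
6th degree = a major 6th above the tonic; a major 6th above A is F#
→ relative minor of A major is F# minor
F# natural minor scale: F# G# A B C# D E
= F# minor; 5th degree = C#


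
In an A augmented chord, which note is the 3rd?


Augmented triad = root + major 3rd (4 semitones) + augmented 5th (8 semitones)
A triad on A stacks thirds, so the chord tones use letter names A-C-E
Root: A
Major 3rd above A: C#
Augmented 5th above A: E#
The 3rd = C#


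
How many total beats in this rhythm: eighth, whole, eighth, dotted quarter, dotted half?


Step by step:
Beat values:
  eighth = 0.5 beats
  whole = 4 beats
  eighth = 0.5 beats
  dotted quarter = 1.5 beats
  dotted half = 3 beats
Sum = 0.5 + 4 + 0.5 + 1.5 + 3
= 9.5 beats


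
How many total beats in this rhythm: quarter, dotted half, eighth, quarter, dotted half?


Beat values:
  quarter = 1 beat
  dotted half = 3 beats
  eighth = 0.5 beats
  quarter = 1 beat
  dotted half = 3 beats
Sum = 1 + 3 + 0.5 + 1 + 3
= 8.5 beats


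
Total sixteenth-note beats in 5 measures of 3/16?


Step by step:
Time signature 3/16: the bottom number 16 means the sixteenth note gets one count
The top number 3 means 3 sixteenth-note beats per measure
Total = 3 × 5 measures
= 15 sixteenth-note beats


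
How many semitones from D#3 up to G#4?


Step by step:
Absolute semitone position = octave×12 + chromatic position
D#3: 3×12 + 3 = 39
G#4: 4×12 + 8 = 56
Difference = 56 - 39 = 17
= 17 semitones


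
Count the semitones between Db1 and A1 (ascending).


Step by step:
Absolute semitone position = octave×12 + chromatic position
Db1: 1×12 + 1 = 13
A1: 1×12 + 9 = 21
Difference = 21 - 13 = 8
= 8 semitones


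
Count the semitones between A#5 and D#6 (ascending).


Absolute semitone position = octave×12 + chromatic position
A#5: 5×12 + 10 = 70
D#6: 6×12 + 3 = 75
Difference = 75 - 70 = 5
= 5 semitones


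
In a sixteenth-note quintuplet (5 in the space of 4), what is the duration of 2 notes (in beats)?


Step by step:
Quintuplet: 5 notes occupy the space of 4 sixteenth notes
Space = 4 × 1/4 = 1 beat
Each quintuplet note = 1 / 5 = 1/5 beats
2 notes = 2 × 1/5 = 2/5
= 2/5 beats


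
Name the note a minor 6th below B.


Reasoning:
A 6th spans 6 letter names, so from B we land on D
A minor 6th = 8 semitones below B
Spell D at that pitch: D#
= D#


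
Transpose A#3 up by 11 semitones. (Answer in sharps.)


Let's work it out.
A#3: chromatic position 10 in octave 3 → absolute = 3×12 + 10 = 46
Transpose up 11: 46 + 11 = 57
57 = 4×12 + 9 → A in octave 4
Result = A4


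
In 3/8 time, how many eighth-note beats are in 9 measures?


Working:
Time signature 3/8: the bottom number 8 means the eighth note gets one count
The top number 3 means 3 eighth-note beats per measure
Total = 3 × 9 measures
= 27 eighth-note beats


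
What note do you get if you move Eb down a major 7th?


Let's work it out.
major 7th: 7 letter names, 11 semitones
Letter: E - 6 → F
Pitch: Eb - 11 semitones, spelled as an F → Fb
= Fb


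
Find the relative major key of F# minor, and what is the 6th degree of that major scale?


Working:
The relative major shares the key signature and is a minor 3rd above the minor tonic
A minor 3rd above F# is A
→ relative major of F# minor is A major
A major scale: A B C# D E F# G#
= A major; 6th degree = F#


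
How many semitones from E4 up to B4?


Absolute semitone position = octave×12 + chromatic position
E4: 4×12 + 4 = 52
B4: 4×12 + 11 = 59
Difference = 59 - 52 = 7
= 7 semitones


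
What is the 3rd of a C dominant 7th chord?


Let's work it out.
Dominant 7th chord = root + major 3rd + perfect 5th + minor 7th
Seventh chords stack in thirds, so the letter names are C-E-G-B
Root: C
Major 3rd above C: E
Perfect 5th above C: G
Minor 7th above C: Bb
The 3rd = E


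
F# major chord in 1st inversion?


Working:
Root position: F# A# C#
1st inversion: move root up an octave
Bass note: A#
Notes (bottom to top) = A# C# F#


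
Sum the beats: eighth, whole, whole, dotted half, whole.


Working:
Beat values:
  eighth = 0.5 beats
  whole = 4 beats
  whole = 4 beats
  dotted half = 3 beats
  whole = 4 beats
Sum = 0.5 + 4 + 4 + 3 + 4
= 15.5 beats


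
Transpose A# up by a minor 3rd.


Reasoning:
minor 3rd: 3 letter names, 3 semitones
Letter: A + 2 → C
Pitch: A# + 3 semitones, spelled as a C → C#
= C#


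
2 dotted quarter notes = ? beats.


Reasoning:
Base quarter note = 1 beat
Dot 1 adds half the previous value: +1/2
One dotted quarter = 1 + 1/2 = 3/2
2 of them = 2 × 3/2 = 3
= 3 beats


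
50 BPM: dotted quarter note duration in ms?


Working:
One quarter-note beat = 60000 / BPM = 60000 / 50 ms
Dotted quarter note = 3/2 × quarter note
Duration = 3/2 × 60000 / 50 = 90000 / 50
= 1800.0 ms


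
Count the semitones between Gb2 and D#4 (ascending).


Absolute semitone position = octave×12 + chromatic position
Gb2: 2×12 + 6 = 30
D#4: 4×12 + 3 = 51
Difference = 51 - 30 = 21
= 21 semitones


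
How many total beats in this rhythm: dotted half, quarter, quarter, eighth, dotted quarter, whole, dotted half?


Solution.
Beat values:
  dotted half = 3 beats
  quarter = 1 beat
  quarter = 1 beat
  eighth = 0.5 beats
  dotted quarter = 1.5 beats
  whole = 4 beats
  dotted half = 3 beats
Sum = 3 + 1 + 1 + 0.5 + 1.5 + 4 + 3
= 14 beats


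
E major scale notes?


Solution.
Major scale pattern: W-W-H-W-W-W-H (2-2-1-2-2-2-1 semitones)
Starting from E:
  E + 2 semitones → F#
  F# + 2 semitones → G#
  G# + 1 semitone → A
  A + 2 semitones → B
  B + 2 semitones → C#
  C# + 2 semitones → D#
  D# + 1 semitone → E
Scale = E F# G# A B C# D#


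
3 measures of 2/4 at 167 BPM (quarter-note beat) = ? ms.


Let's work it out.
Quarter-note beat duration = 60000 / 167 ms
Beats per measure (2/4) = 2
One measure = 2 × 60000 / 167 = 120000 / 167 ms
3 measures = 3 × 120000 / 167 = 360000 / 167
= 2155.7 ms


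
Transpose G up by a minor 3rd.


minor 3rd: 3 letter names, 3 semitones
Letter: G + 2 → B
Pitch: G + 3 semitones, spelled as a B → Bb
= Bb


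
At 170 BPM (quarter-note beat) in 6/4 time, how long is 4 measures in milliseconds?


Quarter-note beat duration = 60000 / 170 ms
Beats per measure (6/4) = 6
One measure = 6 × 60000 / 170 = 360000 / 170 ms
4 measures = 4 × 360000 / 170 = 1440000 / 170
= 8470.6 ms


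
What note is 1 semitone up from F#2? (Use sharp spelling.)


Step by step:
F#2: chromatic position 6 in octave 2 → absolute = 2×12 + 6 = 30
Transpose up 1: 30 + 1 = 31
31 = 2×12 + 7 → G in octave 2
Result = G2


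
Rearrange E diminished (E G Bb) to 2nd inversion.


Root position: E G Bb
2nd inversion: move root and 3rd up an octave
Bass note: Bb
Notes (bottom to top) = Bb E G


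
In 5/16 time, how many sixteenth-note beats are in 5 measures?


Step by step:
Time signature 5/16: the bottom number 16 means the sixteenth note gets one count
The top number 5 means 5 sixteenth-note beats per measure
Total = 5 × 5 measures
= 25 sixteenth-note beats


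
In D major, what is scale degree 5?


Step by step:
Major scale pattern: W-W-H-W-W-W-H (2-2-1-2-2-2-1 semitones)
Starting from D:
  D + 2 semitones → E
  E + 2 semitones → F#
  F# + 1 semitone → G
  G + 2 semitones → A
  A + 2 semitones → B
  B + 2 semitones → C#
  C# + 1 semitone → D
Scale: D E F# G A B C#
Degree 5 = A


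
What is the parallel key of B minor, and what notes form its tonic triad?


Parallel keys share the same tonic but differ in mode
B minor → parallel is B major
Tonic triad of B major = B D# F#
= B major; triad = B D# F#


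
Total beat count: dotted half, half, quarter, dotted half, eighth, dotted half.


Step by step:
Beat values:
  dotted half = 3 beats
  half = 2 beats
  quarter = 1 beat
  dotted half = 3 beats
  eighth = 0.5 beats
  dotted half = 3 beats
Sum = 3 + 2 + 1 + 3 + 0.5 + 3
= 12.5 beats


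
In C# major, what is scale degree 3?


Step by step:
Major scale pattern: W-W-H-W-W-W-H (2-2-1-2-2-2-1 semitones)
Starting from C#:
  C# + 2 semitones → D#
  D# + 2 semitones → E#
  E# + 1 semitone → F#
  F# + 2 semitones → G#
  G# + 2 semitones → A#
  A# + 2 semitones → B#
  B# + 1 semitone → C#
Scale: C# D# E# F# G# A# B#
Degree 3 = E#


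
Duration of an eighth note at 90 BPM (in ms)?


Let's work it out.
One quarter-note beat = 60000 / BPM = 60000 / 90 ms
Eighth note = 1/2 × quarter note
Duration = 1/2 × 60000 / 90 = 30000 / 90
= 333.3 ms


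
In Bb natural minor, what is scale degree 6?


Reasoning:
Natural minor scale pattern: W-H-W-W-H-W-W (2-1-2-2-1-2-2 semitones)
Starting from Bb:
  Bb + 2 semitones → C
  C + 1 semitone → Db
  Db + 2 semitones → Eb
  Eb + 2 semitones → F
  F + 1 semitone → Gb
  Gb + 2 semitones → Ab
  Ab + 2 semitones → Bb
Scale: Bb C Db Eb F Gb Ab
Degree 6 = Gb


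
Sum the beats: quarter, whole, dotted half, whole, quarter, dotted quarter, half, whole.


Beat values:
  quarter = 1 beat
  whole = 4 beats
  dotted half = 3 beats
  whole = 4 beats
  quarter = 1 beat
  dotted quarter = 1.5 beats
  half = 2 beats
  whole = 4 beats
Sum = 1 + 4 + 3 + 4 + 1 + 1.5 + 2 + 4
= 20.5 beats


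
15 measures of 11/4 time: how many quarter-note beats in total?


Time signature 11/4: the bottom number 4 means the quarter note gets one count
The top number 11 means 11 quarter-note beats per measure
Total = 11 × 15 measures
= 165 quarter-note beats


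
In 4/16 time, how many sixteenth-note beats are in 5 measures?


Working:
Time signature 4/16: the bottom number 16 means the sixteenth note gets one count
The top number 4 means 4 sixteenth-note beats per measure
Total = 4 × 5 measures
= 20 sixteenth-note beats


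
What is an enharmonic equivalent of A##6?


Enharmonic notes sound the same pitch but are spelled with different letter names
A## and B name the same pitch class
= B6


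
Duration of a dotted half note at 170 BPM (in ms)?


Reasoning:
One quarter-note beat = 60000 / BPM = 60000 / 170 ms
Dotted half note = 3 × quarter note
Duration = 3 × 60000 / 170 = 180000 / 170
= 1058.8 ms


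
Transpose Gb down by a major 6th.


major 6th: 6 letter names, 9 semitones
Letter: G - 5 → B
Pitch: Gb - 9 semitones, spelled as a B → Bbb
= Bbb


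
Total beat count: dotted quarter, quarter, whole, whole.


Working:
Beat values:
  dotted quarter = 1.5 beats
  quarter = 1 beat
  whole = 4 beats
  whole = 4 beats
Sum = 1.5 + 1 + 4 + 4
= 10.5 beats


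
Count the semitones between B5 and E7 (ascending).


Reasoning:
Absolute semitone position = octave×12 + chromatic position
B5: 5×12 + 11 = 71
E7: 7×12 + 4 = 88
Difference = 88 - 71 = 17
= 17 semitones


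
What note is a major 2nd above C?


Reasoning:
A 2nd spans 2 letter names, so from C we land on D
A major 2nd = 2 semitones above C
Spell D at that pitch: D
= D


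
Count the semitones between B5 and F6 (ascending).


Reasoning:
Absolute semitone position = octave×12 + chromatic position
B5: 5×12 + 11 = 71
F6: 6×12 + 5 = 77
Difference = 77 - 71 = 6
= 6 semitones


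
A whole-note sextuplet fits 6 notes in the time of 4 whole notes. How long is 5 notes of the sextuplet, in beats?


Sextuplet: 6 notes occupy the space of 4 whole notes
Space = 4 × 4 = 16 beats
Each sextuplet note = 16 / 6 = 8/3 beats
5 notes = 5 × 8/3 = 40/3
= 40/3 beats


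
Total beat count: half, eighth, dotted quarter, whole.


Working:
Beat values:
  half = 2 beats
  eighth = 0.5 beats
  dotted quarter = 1.5 beats
  whole = 4 beats
Sum = 2 + 0.5 + 1.5 + 4
= 8 beats


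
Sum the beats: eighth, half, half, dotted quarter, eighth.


Solution.
Beat values:
  eighth = 0.5 beats
  half = 2 beats
  half = 2 beats
  dotted quarter = 1.5 beats
  eighth = 0.5 beats
Sum = 0.5 + 2 + 2 + 1.5 + 0.5
= 6.5 beats


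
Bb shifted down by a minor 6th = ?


Working:
minor 6th: 6 letter names, 8 semitones
Letter: B - 5 → D
Pitch: Bb - 8 semitones, spelled as a D → D
= D


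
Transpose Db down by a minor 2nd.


minor 2nd: 2 letter names, 1 semitones
Letter: D - 1 → C
Pitch: Db - 1 semitones, spelled as a C → C
= C


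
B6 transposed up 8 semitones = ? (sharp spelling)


B6: chromatic position 11 in octave 6 → absolute = 6×12 + 11 = 83
Transpose up 8: 83 + 8 = 91
91 = 7×12 + 7 → G in octave 7
Result = G7


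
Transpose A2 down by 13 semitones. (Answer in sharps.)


Let's work it out.
A2: chromatic position 9 in octave 2 → absolute = 2×12 + 9 = 33
Transpose down 13: 33 - 13 = 20
20 = 1×12 + 8 → G# in octave 1
Result = G#1


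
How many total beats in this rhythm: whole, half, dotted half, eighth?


Step by step:
Beat values:
  whole = 4 beats
  half = 2 beats
  dotted half = 3 beats
  eighth = 0.5 beats
Sum = 4 + 2 + 3 + 0.5
= 9.5 beats


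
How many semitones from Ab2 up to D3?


Reasoning:
Absolute semitone position = octave×12 + chromatic position
Ab2: 2×12 + 8 = 32
D3: 3×12 + 2 = 38
Difference = 38 - 32 = 6
= 6 semitones


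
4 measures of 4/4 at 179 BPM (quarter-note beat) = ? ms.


Quarter-note beat duration = 60000 / 179 ms
Beats per measure (4/4) = 4
One measure = 4 × 60000 / 179 = 240000 / 179 ms
4 measures = 4 × 240000 / 179 = 960000 / 179
= 5363.1 ms


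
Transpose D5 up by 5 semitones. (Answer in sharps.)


Reasoning:
D5: chromatic position 2 in octave 5 → absolute = 5×12 + 2 = 62
Transpose up 5: 62 + 5 = 67
67 = 5×12 + 7 → G in octave 5
Result = G5


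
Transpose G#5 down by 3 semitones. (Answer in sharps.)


Solution.
G#5: chromatic position 8 in octave 5 → absolute = 5×12 + 8 = 68
Transpose down 3: 68 - 3 = 65
65 = 5×12 + 5 → F in octave 5
Result = F5


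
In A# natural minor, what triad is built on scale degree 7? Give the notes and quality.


Reasoning:
A# natural minor scale: A# B# C# D# E# F# G#
Diatonic triad on degree 7 stacks scale notes 7, 2, 4: G# B# D#
G#→B# = 4 semitones; G#→D# = 7 semitones → major triad
= G# B# D# (major)


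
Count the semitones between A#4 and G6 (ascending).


Step by step:
Absolute semitone position = octave×12 + chromatic position
A#4: 4×12 + 10 = 58
G6: 6×12 + 7 = 79
Difference = 79 - 58 = 21
= 21 semitones


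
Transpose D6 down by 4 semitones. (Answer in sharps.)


Let's work it out.
D6: chromatic position 2 in octave 6 → absolute = 6×12 + 2 = 74
Transpose down 4: 74 - 4 = 70
70 = 5×12 + 10 → A# in octave 5
Result = A#5


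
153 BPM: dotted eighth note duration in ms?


Working:
One quarter-note beat = 60000 / BPM = 60000 / 153 ms
Dotted eighth note = 3/4 × quarter note
Duration = 3/4 × 60000 / 153 = 45000 / 153
= 294.1 ms


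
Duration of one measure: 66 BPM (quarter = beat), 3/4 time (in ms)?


Quarter-note beat duration = 60000 / 66 ms
Beats per measure (3/4) = 3
One measure = 3 × 60000 / 66 = 180000 / 66 ms
= 2727.3 ms


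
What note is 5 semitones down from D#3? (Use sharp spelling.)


D#3: chromatic position 3 in octave 3 → absolute = 3×12 + 3 = 39
Transpose down 5: 39 - 5 = 34
34 = 2×12 + 10 → A# in octave 2
Result = A#2


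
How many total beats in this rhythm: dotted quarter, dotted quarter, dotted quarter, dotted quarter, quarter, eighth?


Step by step:
Beat values:
  dotted quarter = 1.5 beats
  dotted quarter = 1.5 beats
  dotted quarter = 1.5 beats
  dotted quarter = 1.5 beats
  quarter = 1 beat
  eighth = 0.5 beats
Sum = 1.5 + 1.5 + 1.5 + 1.5 + 1 + 0.5
= 7.5 beats


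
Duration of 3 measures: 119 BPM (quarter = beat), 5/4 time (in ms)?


Working:
Quarter-note beat duration = 60000 / 119 ms
Beats per measure (5/4) = 5
One measure = 5 × 60000 / 119 = 300000 / 119 ms
3 measures = 3 × 300000 / 119 = 900000 / 119
= 7563.0 ms


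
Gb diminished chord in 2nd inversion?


Reasoning:
Root position: Gb Bbb Dbb
2nd inversion: move root and 3rd up an octave
Bass note: Dbb
Notes (bottom to top) = Dbb Gb Bbb


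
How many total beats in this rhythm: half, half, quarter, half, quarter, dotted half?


Step by step:
Beat values:
  half = 2 beats
  half = 2 beats
  quarter = 1 beat
  half = 2 beats
  quarter = 1 beat
  dotted half = 3 beats
Sum = 2 + 2 + 1 + 2 + 1 + 3
= 11 beats


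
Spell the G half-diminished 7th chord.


Reasoning:
Half-diminished 7th chord = root + minor 3rd + diminished 5th + minor 7th
Seventh chords stack in thirds, so the letter names are G-B-D-F
Root: G
Minor 3rd above G: Bb
Diminished 5th above G: Db
Minor 7th above G: F
Chord = G Bb Db F


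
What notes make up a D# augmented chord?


Solution.
Augmented triad = root + major 3rd (4 semitones) + augmented 5th (8 semitones)
A triad on D# stacks thirds, so the chord tones use letter names D-F-A
Root: D#
Major 3rd above D#: F##
Augmented 5th above D#: A##
Chord = D# F## A##


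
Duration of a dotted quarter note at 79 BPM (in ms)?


Step by step:
One quarter-note beat = 60000 / BPM = 60000 / 79 ms
Dotted quarter note = 3/2 × quarter note
Duration = 3/2 × 60000 / 79 = 90000 / 79
= 1139.2 ms


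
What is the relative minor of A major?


Reasoning:
The relative minor shares the major's key signature and starts on its 6th degree
6th degree = a major 6th above the tonic; a major 6th above A is F#
→ relative minor of A major is F# minor
= F# minor


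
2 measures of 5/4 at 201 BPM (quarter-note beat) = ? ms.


Working:
Quarter-note beat duration = 60000 / 201 ms
Beats per measure (5/4) = 5
One measure = 5 × 60000 / 201 = 300000 / 201 ms
2 measures = 2 × 300000 / 201 = 600000 / 201
= 2985.1 ms


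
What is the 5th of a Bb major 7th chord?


Let's work it out.
Major 7th chord = root + major 3rd + perfect 5th + major 7th
Seventh chords stack in thirds, so the letter names are B-D-F-A
Root: Bb
Major 3rd above Bb: D
Perfect 5th above Bb: F
Major 7th above Bb: A
The 5th = F


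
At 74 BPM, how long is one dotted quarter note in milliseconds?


Step by step:
One quarter-note beat = 60000 / BPM = 60000 / 74 ms
Dotted quarter note = 3/2 × quarter note
Duration = 3/2 × 60000 / 74 = 90000 / 74
= 1216.2 ms


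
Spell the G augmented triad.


Augmented triad = root + major 3rd (4 semitones) + augmented 5th (8 semitones)
A triad on G stacks thirds, so the chord tones use letter names G-B-D
Root: G
Major 3rd above G: B
Augmented 5th above G: D#
Chord = G B D#


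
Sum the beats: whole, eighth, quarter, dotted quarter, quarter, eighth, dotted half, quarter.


Beat values:
  whole = 4 beats
  eighth = 0.5 beats
  quarter = 1 beat
  dotted quarter = 1.5 beats
  quarter = 1 beat
  eighth = 0.5 beats
  dotted half = 3 beats
  quarter = 1 beat
Sum = 4 + 0.5 + 1 + 1.5 + 1 + 0.5 + 3 + 1
= 12.5 beats


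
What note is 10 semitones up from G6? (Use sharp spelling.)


Reasoning:
G6: chromatic position 7 in octave 6 → absolute = 6×12 + 7 = 79
Transpose up 10: 79 + 10 = 89
89 = 7×12 + 5 → F in octave 7
Result = F7


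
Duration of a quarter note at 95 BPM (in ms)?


Working:
One quarter-note beat = 60000 / BPM = 60000 / 95 ms
Duration = 60000 / 95
= 631.6 ms


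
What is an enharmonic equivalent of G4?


Enharmonic notes sound the same pitch but are spelled with different letter names
G and Abb name the same pitch class
= Abb4


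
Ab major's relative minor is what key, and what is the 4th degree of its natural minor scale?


Working:
The relative minor shares the major's key signature and starts on its 6th degree
6th degree = a major 6th above the tonic; a major 6th above Ab is F
→ relative minor of Ab major is F minor
F natural minor scale: F G Ab Bb C Db Eb
= F minor; 4th degree = Bb


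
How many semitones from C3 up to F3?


Reasoning:
Absolute semitone position = octave×12 + chromatic position
C3: 3×12 + 0 = 36
F3: 3×12 + 5 = 41
Difference = 41 - 36 = 5
= 5 semitones


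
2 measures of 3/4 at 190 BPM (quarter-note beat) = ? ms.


Step by step:
Quarter-note beat duration = 60000 / 190 ms
Beats per measure (3/4) = 3
One measure = 3 × 60000 / 190 = 180000 / 190 ms
2 measures = 2 × 180000 / 190 = 360000 / 190
= 1894.7 ms


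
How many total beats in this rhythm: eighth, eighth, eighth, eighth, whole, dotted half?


Solution.
Beat values:
  eighth = 0.5 beats
  eighth = 0.5 beats
  eighth = 0.5 beats
  eighth = 0.5 beats
  whole = 4 beats
  dotted half = 3 beats
Sum = 0.5 + 0.5 + 0.5 + 0.5 + 4 + 3
= 9 beats


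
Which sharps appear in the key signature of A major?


Solution.
Sharp major keys follow the circle of fifths: C(0), G(1), D(2), A(3), E(4), B(5), F#(6), C#(7)
A major has 3 sharps
Order of sharps: F# C# G# D# A# E# B# → first 3: F#, C#, G#
= F#, C#, G#


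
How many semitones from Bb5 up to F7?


Absolute semitone position = octave×12 + chromatic position
Bb5: 5×12 + 10 = 70
F7: 7×12 + 5 = 89
Difference = 89 - 70 = 19
= 19 semitones


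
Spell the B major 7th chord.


Let's work it out.
Major 7th chord = root + major 3rd + perfect 5th + major 7th
Seventh chords stack in thirds, so the letter names are B-D-F-A
Root: B
Major 3rd above B: D#
Perfect 5th above B: F#
Major 7th above B: A#
Chord = B D# F# A#


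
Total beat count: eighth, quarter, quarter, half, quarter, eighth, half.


Beat values:
  eighth = 0.5 beats
  quarter = 1 beat
  quarter = 1 beat
  half = 2 beats
  quarter = 1 beat
  eighth = 0.5 beats
  half = 2 beats
Sum = 0.5 + 1 + 1 + 2 + 1 + 0.5 + 2
= 8 beats


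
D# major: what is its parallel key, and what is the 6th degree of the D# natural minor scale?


Step by step:
Parallel keys share the same tonic but differ in mode
D# major → parallel is D# minor
D# natural minor scale: D# E# F# G# A# B C#
= D# minor; 6th degree = B


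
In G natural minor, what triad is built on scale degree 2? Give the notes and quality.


G natural minor scale: G A Bb C D Eb F
Diatonic triad on degree 2 stacks scale notes 2, 4, 6: A C Eb
A→C = 3 semitones; A→Eb = 6 semitones → diminished triad
= A C Eb (diminished)


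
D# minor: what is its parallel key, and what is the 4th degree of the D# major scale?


Working:
Parallel keys share the same tonic but differ in mode
D# minor → parallel is D# major
D# major scale: D# E# F## G# A# B# C##
= D# major; 4th degree = G#


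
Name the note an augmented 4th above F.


A 4th spans 4 letter names, so from F we land on B
An augmented 4th = 6 semitones above F
Spell B at that pitch: B
= B


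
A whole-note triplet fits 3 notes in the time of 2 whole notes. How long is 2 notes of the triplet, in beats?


Let's work it out.
Triplet: 3 notes occupy the space of 2 whole notes
Space = 2 × 4 = 8 beats
Each triplet note = 8 / 3 = 8/3 beats
2 notes = 2 × 8/3 = 16/3
= 16/3 beats


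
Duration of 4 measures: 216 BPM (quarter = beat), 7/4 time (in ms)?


Step by step:
Quarter-note beat duration = 60000 / 216 ms
Beats per measure (7/4) = 7
One measure = 7 × 60000 / 216 = 420000 / 216 ms
4 measures = 4 × 420000 / 216 = 1680000 / 216
= 7777.8 ms


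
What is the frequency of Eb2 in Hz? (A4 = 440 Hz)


Working:
f = 440 × 2^(n/12) where n = semitones from A4
Eb2: -30 semitones from A4
f = 440 × 2^(-30/12)
f = 77.78 Hz


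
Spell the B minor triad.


Reasoning:
Minor triad = root + minor 3rd (3 semitones) + perfect 5th (7 semitones)
A triad on B stacks thirds, so the chord tones use letter names B-D-F
Root: B
Minor 3rd above B: D
Perfect 5th above B: F#
Chord = B D F#


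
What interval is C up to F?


Reasoning:
Letter names: C → F spans 4 letter names → a 4th
Semitones: C → F = 5 half-steps
A 4th of 5 semitones is a perfect 4th
= perfect 4th


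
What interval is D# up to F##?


Step by step:
Letter names: D → F spans 3 letter names → a 3rd
Semitones: D# → F## = 4 half-steps
A 3rd of 4 semitones is a major 3rd
= major 3rd


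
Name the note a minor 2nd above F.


Solution.
A 2nd spans 2 letter names, so from F we land on G
A minor 2nd = 1 semitone above F
Spell G at that pitch: Gb
= Gb


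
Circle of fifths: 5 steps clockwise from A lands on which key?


Working:
Each clockwise step on the circle of fifths moves up a perfect 5th
From A: A → E → B → F#/Gb → Db → Ab
= Ab


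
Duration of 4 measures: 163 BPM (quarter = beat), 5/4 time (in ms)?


Let's work it out.
Quarter-note beat duration = 60000 / 163 ms
Beats per measure (5/4) = 5
One measure = 5 × 60000 / 163 = 300000 / 163 ms
4 measures = 4 × 300000 / 163 = 1200000 / 163
= 7362.0 ms


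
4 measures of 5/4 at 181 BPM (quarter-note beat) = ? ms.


Quarter-note beat duration = 60000 / 181 ms
Beats per measure (5/4) = 5
One measure = 5 × 60000 / 181 = 300000 / 181 ms
4 measures = 4 × 300000 / 181 = 1200000 / 181
= 6629.8 ms


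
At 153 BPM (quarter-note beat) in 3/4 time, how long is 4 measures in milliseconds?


Solution.
Quarter-note beat duration = 60000 / 153 ms
Beats per measure (3/4) = 3
One measure = 3 × 60000 / 153 = 180000 / 153 ms
4 measures = 4 × 180000 / 153 = 720000 / 153
= 4705.9 ms


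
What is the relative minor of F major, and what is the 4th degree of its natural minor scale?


Step by step:
The relative minor shares the major's key signature and starts on its 6th degree
6th degree = a major 6th above the tonic; a major 6th above F is D
→ relative minor of F major is D minor
D natural minor scale: D E F G A Bb C
= D minor; 4th degree = G


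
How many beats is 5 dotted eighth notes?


Working:
Base eighth note = 1/2 beats
Dot 1 adds half the previous value: +1/4
One dotted eighth = 1/2 + 1/4 = 3/4
5 of them = 5 × 3/4 = 15/4
= 15/4 beats


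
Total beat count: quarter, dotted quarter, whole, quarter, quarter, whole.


Beat values:
  quarter = 1 beat
  dotted quarter = 1.5 beats
  whole = 4 beats
  quarter = 1 beat
  quarter = 1 beat
  whole = 4 beats
Sum = 1 + 1.5 + 4 + 1 + 1 + 4
= 12.5 beats


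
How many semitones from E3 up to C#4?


Absolute semitone position = octave×12 + chromatic position
E3: 3×12 + 4 = 40
C#4: 4×12 + 1 = 49
Difference = 49 - 40 = 9
= 9 semitones


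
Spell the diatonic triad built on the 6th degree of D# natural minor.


Working:
D# natural minor scale: D# E# F# G# A# B C#
Diatonic triad on degree 6 stacks scale notes 6, 1, 3: B D# F#
B→D# = 4 semitones; B→F# = 7 semitones → major triad
= B D# F# (major)


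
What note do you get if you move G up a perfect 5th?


Let's work it out.
perfect 5th: 5 letter names, 7 semitones
Letter: G + 4 → D
Pitch: G + 7 semitones, spelled as a D → D
= D


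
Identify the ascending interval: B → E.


Reasoning:
Letter names: B → E spans 4 letter names → a 4th
Semitones: B → E = 5 half-steps
A 4th of 5 semitones is a perfect 4th
= perfect 4th


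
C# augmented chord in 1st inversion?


Step by step:
Root position: C# E# G##
1st inversion: move root up an octave
Bass note: E#
Notes (bottom to top) = E# G## C#


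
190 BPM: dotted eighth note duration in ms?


Solution.
One quarter-note beat = 60000 / BPM = 60000 / 190 ms
Dotted eighth note = 3/4 × quarter note
Duration = 3/4 × 60000 / 190 = 45000 / 190
= 236.8 ms


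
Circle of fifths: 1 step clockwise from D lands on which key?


Reasoning:
Each clockwise step on the circle of fifths moves up a perfect 5th
From D: D → A
= A


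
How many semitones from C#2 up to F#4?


Absolute semitone position = octave×12 + chromatic position
C#2: 2×12 + 1 = 25
F#4: 4×12 + 6 = 54
Difference = 54 - 25 = 29
= 29 semitones


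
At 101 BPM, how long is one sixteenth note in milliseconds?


Reasoning:
One quarter-note beat = 60000 / BPM = 60000 / 101 ms
Sixteenth note = 1/4 × quarter note
Duration = 1/4 × 60000 / 101 = 15000 / 101
= 148.5 ms


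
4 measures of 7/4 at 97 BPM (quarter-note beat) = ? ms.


Step by step:
Quarter-note beat duration = 60000 / 97 ms
Beats per measure (7/4) = 7
One measure = 7 × 60000 / 97 = 420000 / 97 ms
4 measures = 4 × 420000 / 97 = 1680000 / 97
= 17319.6 ms


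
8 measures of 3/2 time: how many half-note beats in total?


Solution.
Time signature 3/2: the bottom number 2 means the half note gets one count
The top number 3 means 3 half-note beats per measure
Total = 3 × 8 measures
= 24 half-note beats


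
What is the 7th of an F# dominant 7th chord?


Step by step:
Dominant 7th chord = root + major 3rd + perfect 5th + minor 7th
Seventh chords stack in thirds, so the letter names are F-A-C-E
Root: F#
Major 3rd above F#: A#
Perfect 5th above F#: C#
Minor 7th above F#: E
The 7th = E


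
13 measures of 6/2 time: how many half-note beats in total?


Step by step:
Time signature 6/2: the bottom number 2 means the half note gets one count
The top number 6 means 6 half-note beats per measure
Total = 6 × 13 measures
= 78 half-note beats


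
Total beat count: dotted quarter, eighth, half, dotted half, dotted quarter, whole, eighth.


Beat values:
  dotted quarter = 1.5 beats
  eighth = 0.5 beats
  half = 2 beats
  dotted half = 3 beats
  dotted quarter = 1.5 beats
  whole = 4 beats
  eighth = 0.5 beats
Sum = 1.5 + 0.5 + 2 + 3 + 1.5 + 4 + 0.5
= 13 beats


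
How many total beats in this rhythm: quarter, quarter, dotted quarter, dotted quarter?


Working:
Beat values:
  quarter = 1 beat
  quarter = 1 beat
  dotted quarter = 1.5 beats
  dotted quarter = 1.5 beats
Sum = 1 + 1 + 1.5 + 1.5
= 5 beats


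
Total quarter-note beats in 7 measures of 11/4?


Time signature 11/4: the bottom number 4 means the quarter note gets one count
The top number 11 means 11 quarter-note beats per measure
Total = 11 × 7 measures
= 77 quarter-note beats


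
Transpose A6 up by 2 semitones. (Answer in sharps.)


Let's work it out.
A6: chromatic position 9 in octave 6 → absolute = 6×12 + 9 = 81
Transpose up 2: 81 + 2 = 83
83 = 6×12 + 11 → B in octave 6
Result = B6


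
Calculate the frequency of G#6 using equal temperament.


f = 440 × 2^(n/12) where n = semitones from A4
G#6: 23 semitones from A4
f = 440 × 2^(23/12)
f = 1661.22 Hz


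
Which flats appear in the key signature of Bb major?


Flat major keys: C(0), F(1), Bb(2), Eb(3), Ab(4), Db(5), Gb(6), Cb(7)
Bb major has 2 flats
Order of flats: Bb Eb Ab Db Gb Cb Fb → first 2: Bb, Eb
= Bb, Eb


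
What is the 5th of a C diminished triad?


Let's work it out.
Diminished triad = root + minor 3rd (3 semitones) + diminished 5th (6 semitones)
A triad on C stacks thirds, so the chord tones use letter names C-E-G
Root: C
Minor 3rd above C: Eb
Diminished 5th above C: Gb
The 5th = Gb


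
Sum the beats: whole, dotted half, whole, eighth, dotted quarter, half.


Let's work it out.
Beat values:
  whole = 4 beats
  dotted half = 3 beats
  whole = 4 beats
  eighth = 0.5 beats
  dotted quarter = 1.5 beats
  half = 2 beats
Sum = 4 + 3 + 4 + 0.5 + 1.5 + 2
= 15 beats


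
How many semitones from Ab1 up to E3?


Reasoning:
Absolute semitone position = octave×12 + chromatic position
Ab1: 1×12 + 8 = 20
E3: 3×12 + 4 = 40
Difference = 40 - 20 = 20
= 20 semitones


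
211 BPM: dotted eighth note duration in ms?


Solution.
One quarter-note beat = 60000 / BPM = 60000 / 211 ms
Dotted eighth note = 3/4 × quarter note
Duration = 3/4 × 60000 / 211 = 45000 / 211
= 213.3 ms


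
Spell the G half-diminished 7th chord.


Reasoning:
Half-diminished 7th chord = root + minor 3rd + diminished 5th + minor 7th
Seventh chords stack in thirds, so the letter names are G-B-D-F
Root: G
Minor 3rd above G: Bb
Diminished 5th above G: Db
Minor 7th above G: F
Chord = G Bb Db F


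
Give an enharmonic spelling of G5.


Enharmonic notes sound the same pitch but are spelled with different letter names
G and Abb name the same pitch class
= Abb5


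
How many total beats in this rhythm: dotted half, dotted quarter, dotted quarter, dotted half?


Reasoning:
Beat values:
  dotted half = 3 beats
  dotted quarter = 1.5 beats
  dotted quarter = 1.5 beats
  dotted half = 3 beats
Sum = 3 + 1.5 + 1.5 + 3
= 9 beats


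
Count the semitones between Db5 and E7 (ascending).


Working:
Absolute semitone position = octave×12 + chromatic position
Db5: 5×12 + 1 = 61
E7: 7×12 + 4 = 88
Difference = 88 - 61 = 27
= 27 semitones


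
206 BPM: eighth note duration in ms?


Let's work it out.
One quarter-note beat = 60000 / BPM = 60000 / 206 ms
Eighth note = 1/2 × quarter note
Duration = 1/2 × 60000 / 206 = 30000 / 206
= 145.6 ms


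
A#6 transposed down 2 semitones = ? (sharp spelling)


Let's work it out.
A#6: chromatic position 10 in octave 6 → absolute = 6×12 + 10 = 82
Transpose down 2: 82 - 2 = 80
80 = 6×12 + 8 → G# in octave 6
Result = G#6


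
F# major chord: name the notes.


Solution.
Major triad = root + major 3rd (4 semitones) + perfect 5th (7 semitones)
A triad on F# stacks thirds, so the chord tones use letter names F-A-C
Root: F#
Major 3rd above F#: A#
Perfect 5th above F#: C#
Chord = F# A# C#


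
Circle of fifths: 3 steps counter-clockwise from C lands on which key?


Step by step:
Each counter-clockwise step moves down a perfect 5th (= up a perfect 4th)
From C: C → F → Bb → Eb
= Eb


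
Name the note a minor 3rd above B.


Reasoning:
A 3rd spans 3 letter names, so from B we land on D
A minor 3rd = 3 semitones above B
Spell D at that pitch: D
= D


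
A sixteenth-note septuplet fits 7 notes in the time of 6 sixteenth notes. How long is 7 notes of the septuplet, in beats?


Step by step:
Septuplet: 7 notes occupy the space of 6 sixteenth notes
Space = 6 × 1/4 = 3/2 beats
Each septuplet note = 3/2 / 7 = 3/14 beats
7 notes = 7 × 3/14 = 3/2
= 3/2 beats


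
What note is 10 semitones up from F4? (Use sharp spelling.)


Solution.
F4: chromatic position 5 in octave 4 → absolute = 4×12 + 5 = 53
Transpose up 10: 53 + 10 = 63
63 = 5×12 + 3 → D# in octave 5
Result = D#5


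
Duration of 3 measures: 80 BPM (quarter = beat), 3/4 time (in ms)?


Working:
Quarter-note beat duration = 60000 / 80 ms
Beats per measure (3/4) = 3
One measure = 3 × 60000 / 80 = 180000 / 80 ms
3 measures = 3 × 180000 / 80 = 540000 / 80
= 6750.0 ms


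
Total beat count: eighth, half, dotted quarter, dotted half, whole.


Solution.
Beat values:
  eighth = 0.5 beats
  half = 2 beats
  dotted quarter = 1.5 beats
  dotted half = 3 beats
  whole = 4 beats
Sum = 0.5 + 2 + 1.5 + 3 + 4
= 11 beats


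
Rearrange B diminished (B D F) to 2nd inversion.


Step by step:
Root position: B D F
2nd inversion: move root and 3rd up an octave
Bass note: F
Notes (bottom to top) = F B D


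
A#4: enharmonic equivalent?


Enharmonic notes sound the same pitch but are spelled with different letter names
A# and Bb name the same pitch class
= Bb4


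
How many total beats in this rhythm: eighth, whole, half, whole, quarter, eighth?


Beat values:
  eighth = 0.5 beats
  whole = 4 beats
  half = 2 beats
  whole = 4 beats
  quarter = 1 beat
  eighth = 0.5 beats
Sum = 0.5 + 4 + 2 + 4 + 1 + 0.5
= 12 beats


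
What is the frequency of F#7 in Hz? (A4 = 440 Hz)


Working:
f = 440 × 2^(n/12) where n = semitones from A4
F#7: 33 semitones from A4
f = 440 × 2^(33/12)
f = 2959.96 Hz


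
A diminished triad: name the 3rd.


Step by step:
Diminished triad = root + minor 3rd (3 semitones) + diminished 5th (6 semitones)
A triad on A stacks thirds, so the chord tones use letter names A-C-E
Root: A
Minor 3rd above A: C
Diminished 5th above A: Eb
The 3rd = C


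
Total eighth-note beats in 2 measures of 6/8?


Time signature 6/8: the bottom number 8 means the eighth note gets one count
The top number 6 means 6 eighth-note beats per measure
Total = 6 × 2 measures
= 12 eighth-note beats
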